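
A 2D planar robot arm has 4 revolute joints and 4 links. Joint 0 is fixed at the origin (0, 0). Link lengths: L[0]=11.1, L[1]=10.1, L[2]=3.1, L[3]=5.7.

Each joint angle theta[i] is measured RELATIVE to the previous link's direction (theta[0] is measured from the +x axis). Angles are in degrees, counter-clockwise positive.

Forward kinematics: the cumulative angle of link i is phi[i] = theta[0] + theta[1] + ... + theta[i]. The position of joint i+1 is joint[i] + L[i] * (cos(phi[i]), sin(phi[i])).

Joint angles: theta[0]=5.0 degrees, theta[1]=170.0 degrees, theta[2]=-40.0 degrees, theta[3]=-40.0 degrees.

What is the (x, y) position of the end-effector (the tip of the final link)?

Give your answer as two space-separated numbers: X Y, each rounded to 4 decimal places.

Answer: -1.6926 9.7180

Derivation:
joint[0] = (0.0000, 0.0000)  (base)
link 0: phi[0] = 5 = 5 deg
  cos(5 deg) = 0.9962, sin(5 deg) = 0.0872
  joint[1] = (0.0000, 0.0000) + 11.1 * (0.9962, 0.0872) = (0.0000 + 11.0578, 0.0000 + 0.9674) = (11.0578, 0.9674)
link 1: phi[1] = 5 + 170 = 175 deg
  cos(175 deg) = -0.9962, sin(175 deg) = 0.0872
  joint[2] = (11.0578, 0.9674) + 10.1 * (-0.9962, 0.0872) = (11.0578 + -10.0616, 0.9674 + 0.8803) = (0.9962, 1.8477)
link 2: phi[2] = 5 + 170 + -40 = 135 deg
  cos(135 deg) = -0.7071, sin(135 deg) = 0.7071
  joint[3] = (0.9962, 1.8477) + 3.1 * (-0.7071, 0.7071) = (0.9962 + -2.1920, 1.8477 + 2.1920) = (-1.1958, 4.0397)
link 3: phi[3] = 5 + 170 + -40 + -40 = 95 deg
  cos(95 deg) = -0.0872, sin(95 deg) = 0.9962
  joint[4] = (-1.1958, 4.0397) + 5.7 * (-0.0872, 0.9962) = (-1.1958 + -0.4968, 4.0397 + 5.6783) = (-1.6926, 9.7180)
End effector: (-1.6926, 9.7180)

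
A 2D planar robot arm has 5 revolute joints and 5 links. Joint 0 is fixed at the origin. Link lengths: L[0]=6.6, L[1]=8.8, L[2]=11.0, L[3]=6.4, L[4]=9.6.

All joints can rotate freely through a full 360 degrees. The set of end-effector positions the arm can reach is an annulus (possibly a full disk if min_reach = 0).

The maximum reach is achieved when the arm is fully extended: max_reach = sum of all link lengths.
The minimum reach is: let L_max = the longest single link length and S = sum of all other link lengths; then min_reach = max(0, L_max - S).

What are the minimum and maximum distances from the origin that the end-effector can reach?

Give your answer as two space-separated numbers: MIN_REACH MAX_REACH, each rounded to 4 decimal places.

Link lengths: [6.6, 8.8, 11.0, 6.4, 9.6]
max_reach = 6.6 + 8.8 + 11 + 6.4 + 9.6 = 42.4
L_max = max([6.6, 8.8, 11.0, 6.4, 9.6]) = 11
S (sum of others) = 42.4 - 11 = 31.4
min_reach = max(0, 11 - 31.4) = max(0, -20.4) = 0

Answer: 0.0000 42.4000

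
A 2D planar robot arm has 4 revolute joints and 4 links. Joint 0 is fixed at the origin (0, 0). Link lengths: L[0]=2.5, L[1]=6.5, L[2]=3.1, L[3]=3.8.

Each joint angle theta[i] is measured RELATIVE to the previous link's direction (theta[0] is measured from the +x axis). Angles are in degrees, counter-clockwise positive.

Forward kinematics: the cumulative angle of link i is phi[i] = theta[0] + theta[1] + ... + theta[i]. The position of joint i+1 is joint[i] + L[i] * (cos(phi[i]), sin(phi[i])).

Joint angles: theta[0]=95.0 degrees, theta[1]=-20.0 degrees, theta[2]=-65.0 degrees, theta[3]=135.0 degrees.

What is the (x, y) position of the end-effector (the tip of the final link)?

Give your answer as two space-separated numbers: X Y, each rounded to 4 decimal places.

Answer: 1.4046 11.4869

Derivation:
joint[0] = (0.0000, 0.0000)  (base)
link 0: phi[0] = 95 = 95 deg
  cos(95 deg) = -0.0872, sin(95 deg) = 0.9962
  joint[1] = (0.0000, 0.0000) + 2.5 * (-0.0872, 0.9962) = (0.0000 + -0.2179, 0.0000 + 2.4905) = (-0.2179, 2.4905)
link 1: phi[1] = 95 + -20 = 75 deg
  cos(75 deg) = 0.2588, sin(75 deg) = 0.9659
  joint[2] = (-0.2179, 2.4905) + 6.5 * (0.2588, 0.9659) = (-0.2179 + 1.6823, 2.4905 + 6.2785) = (1.4644, 8.7690)
link 2: phi[2] = 95 + -20 + -65 = 10 deg
  cos(10 deg) = 0.9848, sin(10 deg) = 0.1736
  joint[3] = (1.4644, 8.7690) + 3.1 * (0.9848, 0.1736) = (1.4644 + 3.0529, 8.7690 + 0.5383) = (4.5173, 9.3073)
link 3: phi[3] = 95 + -20 + -65 + 135 = 145 deg
  cos(145 deg) = -0.8192, sin(145 deg) = 0.5736
  joint[4] = (4.5173, 9.3073) + 3.8 * (-0.8192, 0.5736) = (4.5173 + -3.1128, 9.3073 + 2.1796) = (1.4046, 11.4869)
End effector: (1.4046, 11.4869)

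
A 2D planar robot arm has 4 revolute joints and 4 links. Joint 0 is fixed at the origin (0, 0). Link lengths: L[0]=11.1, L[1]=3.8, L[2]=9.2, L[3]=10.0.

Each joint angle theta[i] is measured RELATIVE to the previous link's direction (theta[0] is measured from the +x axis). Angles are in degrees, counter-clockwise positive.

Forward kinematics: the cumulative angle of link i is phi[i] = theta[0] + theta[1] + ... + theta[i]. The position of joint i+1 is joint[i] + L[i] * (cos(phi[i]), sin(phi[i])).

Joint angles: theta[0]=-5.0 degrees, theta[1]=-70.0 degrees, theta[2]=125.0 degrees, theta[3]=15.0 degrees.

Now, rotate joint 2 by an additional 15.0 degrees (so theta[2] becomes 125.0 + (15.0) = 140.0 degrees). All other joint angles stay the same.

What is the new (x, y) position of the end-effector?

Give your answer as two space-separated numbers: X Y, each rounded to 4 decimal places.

joint[0] = (0.0000, 0.0000)  (base)
link 0: phi[0] = -5 = -5 deg
  cos(-5 deg) = 0.9962, sin(-5 deg) = -0.0872
  joint[1] = (0.0000, 0.0000) + 11.1 * (0.9962, -0.0872) = (0.0000 + 11.0578, 0.0000 + -0.9674) = (11.0578, -0.9674)
link 1: phi[1] = -5 + -70 = -75 deg
  cos(-75 deg) = 0.2588, sin(-75 deg) = -0.9659
  joint[2] = (11.0578, -0.9674) + 3.8 * (0.2588, -0.9659) = (11.0578 + 0.9835, -0.9674 + -3.6705) = (12.0413, -4.6379)
link 2: phi[2] = -5 + -70 + 140 = 65 deg
  cos(65 deg) = 0.4226, sin(65 deg) = 0.9063
  joint[3] = (12.0413, -4.6379) + 9.2 * (0.4226, 0.9063) = (12.0413 + 3.8881, -4.6379 + 8.3380) = (15.9294, 3.7001)
link 3: phi[3] = -5 + -70 + 140 + 15 = 80 deg
  cos(80 deg) = 0.1736, sin(80 deg) = 0.9848
  joint[4] = (15.9294, 3.7001) + 10 * (0.1736, 0.9848) = (15.9294 + 1.7365, 3.7001 + 9.8481) = (17.6658, 13.5482)
End effector: (17.6658, 13.5482)

Answer: 17.6658 13.5482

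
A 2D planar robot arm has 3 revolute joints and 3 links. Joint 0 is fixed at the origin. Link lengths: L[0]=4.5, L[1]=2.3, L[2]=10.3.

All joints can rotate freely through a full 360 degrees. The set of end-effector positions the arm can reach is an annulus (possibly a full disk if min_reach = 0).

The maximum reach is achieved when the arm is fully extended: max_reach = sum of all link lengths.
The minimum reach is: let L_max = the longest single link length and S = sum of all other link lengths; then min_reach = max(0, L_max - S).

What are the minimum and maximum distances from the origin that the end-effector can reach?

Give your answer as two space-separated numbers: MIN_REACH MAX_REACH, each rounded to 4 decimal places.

Link lengths: [4.5, 2.3, 10.3]
max_reach = 4.5 + 2.3 + 10.3 = 17.1
L_max = max([4.5, 2.3, 10.3]) = 10.3
S (sum of others) = 17.1 - 10.3 = 6.8
min_reach = max(0, 10.3 - 6.8) = max(0, 3.5) = 3.5

Answer: 3.5000 17.1000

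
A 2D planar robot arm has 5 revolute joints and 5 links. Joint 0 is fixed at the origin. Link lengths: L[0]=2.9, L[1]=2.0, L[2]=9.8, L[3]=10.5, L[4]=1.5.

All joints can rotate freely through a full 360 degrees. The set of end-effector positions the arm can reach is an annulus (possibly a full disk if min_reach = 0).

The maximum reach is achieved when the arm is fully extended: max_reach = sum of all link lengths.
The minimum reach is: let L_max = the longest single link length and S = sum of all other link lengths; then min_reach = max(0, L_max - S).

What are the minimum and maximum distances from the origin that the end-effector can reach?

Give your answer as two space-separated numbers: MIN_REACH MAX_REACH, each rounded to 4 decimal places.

Answer: 0.0000 26.7000

Derivation:
Link lengths: [2.9, 2.0, 9.8, 10.5, 1.5]
max_reach = 2.9 + 2 + 9.8 + 10.5 + 1.5 = 26.7
L_max = max([2.9, 2.0, 9.8, 10.5, 1.5]) = 10.5
S (sum of others) = 26.7 - 10.5 = 16.2
min_reach = max(0, 10.5 - 16.2) = max(0, -5.7) = 0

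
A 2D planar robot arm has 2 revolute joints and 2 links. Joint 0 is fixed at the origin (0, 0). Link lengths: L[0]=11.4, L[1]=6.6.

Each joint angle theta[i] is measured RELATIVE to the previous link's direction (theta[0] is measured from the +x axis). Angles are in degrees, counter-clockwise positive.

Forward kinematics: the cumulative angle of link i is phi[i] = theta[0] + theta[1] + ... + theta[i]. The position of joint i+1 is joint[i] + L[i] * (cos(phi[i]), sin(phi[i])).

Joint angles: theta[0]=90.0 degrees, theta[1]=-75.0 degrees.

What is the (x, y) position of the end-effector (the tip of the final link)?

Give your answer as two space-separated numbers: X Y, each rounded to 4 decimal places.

Answer: 6.3751 13.1082

Derivation:
joint[0] = (0.0000, 0.0000)  (base)
link 0: phi[0] = 90 = 90 deg
  cos(90 deg) = 0.0000, sin(90 deg) = 1.0000
  joint[1] = (0.0000, 0.0000) + 11.4 * (0.0000, 1.0000) = (0.0000 + 0.0000, 0.0000 + 11.4000) = (0.0000, 11.4000)
link 1: phi[1] = 90 + -75 = 15 deg
  cos(15 deg) = 0.9659, sin(15 deg) = 0.2588
  joint[2] = (0.0000, 11.4000) + 6.6 * (0.9659, 0.2588) = (0.0000 + 6.3751, 11.4000 + 1.7082) = (6.3751, 13.1082)
End effector: (6.3751, 13.1082)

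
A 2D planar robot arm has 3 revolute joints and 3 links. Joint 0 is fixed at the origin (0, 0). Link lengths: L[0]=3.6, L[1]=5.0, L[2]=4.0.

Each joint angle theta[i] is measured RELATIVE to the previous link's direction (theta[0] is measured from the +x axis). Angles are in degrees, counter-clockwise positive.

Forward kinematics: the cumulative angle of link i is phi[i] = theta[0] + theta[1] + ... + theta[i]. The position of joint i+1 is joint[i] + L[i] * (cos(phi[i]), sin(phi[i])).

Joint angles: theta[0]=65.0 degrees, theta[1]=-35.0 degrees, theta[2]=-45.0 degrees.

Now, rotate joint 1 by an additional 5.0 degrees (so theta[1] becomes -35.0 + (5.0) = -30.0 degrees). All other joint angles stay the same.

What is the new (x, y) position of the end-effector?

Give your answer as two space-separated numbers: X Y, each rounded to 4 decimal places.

Answer: 9.5564 5.4360

Derivation:
joint[0] = (0.0000, 0.0000)  (base)
link 0: phi[0] = 65 = 65 deg
  cos(65 deg) = 0.4226, sin(65 deg) = 0.9063
  joint[1] = (0.0000, 0.0000) + 3.6 * (0.4226, 0.9063) = (0.0000 + 1.5214, 0.0000 + 3.2627) = (1.5214, 3.2627)
link 1: phi[1] = 65 + -30 = 35 deg
  cos(35 deg) = 0.8192, sin(35 deg) = 0.5736
  joint[2] = (1.5214, 3.2627) + 5 * (0.8192, 0.5736) = (1.5214 + 4.0958, 3.2627 + 2.8679) = (5.6172, 6.1306)
link 2: phi[2] = 65 + -30 + -45 = -10 deg
  cos(-10 deg) = 0.9848, sin(-10 deg) = -0.1736
  joint[3] = (5.6172, 6.1306) + 4 * (0.9848, -0.1736) = (5.6172 + 3.9392, 6.1306 + -0.6946) = (9.5564, 5.4360)
End effector: (9.5564, 5.4360)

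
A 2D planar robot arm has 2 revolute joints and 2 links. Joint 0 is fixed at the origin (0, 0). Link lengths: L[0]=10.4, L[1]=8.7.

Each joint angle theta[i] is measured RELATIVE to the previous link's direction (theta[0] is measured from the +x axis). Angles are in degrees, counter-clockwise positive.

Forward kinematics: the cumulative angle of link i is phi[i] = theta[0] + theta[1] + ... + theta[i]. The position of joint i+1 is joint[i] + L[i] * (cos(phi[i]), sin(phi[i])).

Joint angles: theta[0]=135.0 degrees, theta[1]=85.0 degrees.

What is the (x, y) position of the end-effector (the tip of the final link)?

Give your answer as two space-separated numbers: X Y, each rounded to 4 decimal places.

joint[0] = (0.0000, 0.0000)  (base)
link 0: phi[0] = 135 = 135 deg
  cos(135 deg) = -0.7071, sin(135 deg) = 0.7071
  joint[1] = (0.0000, 0.0000) + 10.4 * (-0.7071, 0.7071) = (0.0000 + -7.3539, 0.0000 + 7.3539) = (-7.3539, 7.3539)
link 1: phi[1] = 135 + 85 = 220 deg
  cos(220 deg) = -0.7660, sin(220 deg) = -0.6428
  joint[2] = (-7.3539, 7.3539) + 8.7 * (-0.7660, -0.6428) = (-7.3539 + -6.6646, 7.3539 + -5.5923) = (-14.0185, 1.7617)
End effector: (-14.0185, 1.7617)

Answer: -14.0185 1.7617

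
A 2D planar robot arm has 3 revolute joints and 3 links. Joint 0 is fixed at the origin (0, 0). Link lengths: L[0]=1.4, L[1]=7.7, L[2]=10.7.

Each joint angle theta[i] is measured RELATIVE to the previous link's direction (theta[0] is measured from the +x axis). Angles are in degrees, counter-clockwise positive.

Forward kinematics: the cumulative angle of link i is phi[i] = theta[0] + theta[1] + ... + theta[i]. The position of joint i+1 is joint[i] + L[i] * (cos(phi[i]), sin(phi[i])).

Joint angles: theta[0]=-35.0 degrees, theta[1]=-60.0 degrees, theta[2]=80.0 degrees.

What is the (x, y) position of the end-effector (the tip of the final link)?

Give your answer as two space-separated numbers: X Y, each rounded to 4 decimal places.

joint[0] = (0.0000, 0.0000)  (base)
link 0: phi[0] = -35 = -35 deg
  cos(-35 deg) = 0.8192, sin(-35 deg) = -0.5736
  joint[1] = (0.0000, 0.0000) + 1.4 * (0.8192, -0.5736) = (0.0000 + 1.1468, 0.0000 + -0.8030) = (1.1468, -0.8030)
link 1: phi[1] = -35 + -60 = -95 deg
  cos(-95 deg) = -0.0872, sin(-95 deg) = -0.9962
  joint[2] = (1.1468, -0.8030) + 7.7 * (-0.0872, -0.9962) = (1.1468 + -0.6711, -0.8030 + -7.6707) = (0.4757, -8.4737)
link 2: phi[2] = -35 + -60 + 80 = -15 deg
  cos(-15 deg) = 0.9659, sin(-15 deg) = -0.2588
  joint[3] = (0.4757, -8.4737) + 10.7 * (0.9659, -0.2588) = (0.4757 + 10.3354, -8.4737 + -2.7694) = (10.8111, -11.2431)
End effector: (10.8111, -11.2431)

Answer: 10.8111 -11.2431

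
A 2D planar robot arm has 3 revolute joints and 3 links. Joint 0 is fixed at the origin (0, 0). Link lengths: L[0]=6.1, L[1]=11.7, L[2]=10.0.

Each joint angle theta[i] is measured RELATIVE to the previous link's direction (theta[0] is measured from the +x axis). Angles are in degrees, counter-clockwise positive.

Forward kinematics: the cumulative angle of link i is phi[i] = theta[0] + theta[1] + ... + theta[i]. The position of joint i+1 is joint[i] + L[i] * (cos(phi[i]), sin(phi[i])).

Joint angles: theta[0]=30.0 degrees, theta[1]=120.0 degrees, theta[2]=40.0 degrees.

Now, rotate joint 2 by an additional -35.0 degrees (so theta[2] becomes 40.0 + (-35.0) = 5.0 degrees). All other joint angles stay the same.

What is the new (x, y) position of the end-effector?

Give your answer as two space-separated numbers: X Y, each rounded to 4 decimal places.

Answer: -13.9128 13.1262

Derivation:
joint[0] = (0.0000, 0.0000)  (base)
link 0: phi[0] = 30 = 30 deg
  cos(30 deg) = 0.8660, sin(30 deg) = 0.5000
  joint[1] = (0.0000, 0.0000) + 6.1 * (0.8660, 0.5000) = (0.0000 + 5.2828, 0.0000 + 3.0500) = (5.2828, 3.0500)
link 1: phi[1] = 30 + 120 = 150 deg
  cos(150 deg) = -0.8660, sin(150 deg) = 0.5000
  joint[2] = (5.2828, 3.0500) + 11.7 * (-0.8660, 0.5000) = (5.2828 + -10.1325, 3.0500 + 5.8500) = (-4.8497, 8.9000)
link 2: phi[2] = 30 + 120 + 5 = 155 deg
  cos(155 deg) = -0.9063, sin(155 deg) = 0.4226
  joint[3] = (-4.8497, 8.9000) + 10 * (-0.9063, 0.4226) = (-4.8497 + -9.0631, 8.9000 + 4.2262) = (-13.9128, 13.1262)
End effector: (-13.9128, 13.1262)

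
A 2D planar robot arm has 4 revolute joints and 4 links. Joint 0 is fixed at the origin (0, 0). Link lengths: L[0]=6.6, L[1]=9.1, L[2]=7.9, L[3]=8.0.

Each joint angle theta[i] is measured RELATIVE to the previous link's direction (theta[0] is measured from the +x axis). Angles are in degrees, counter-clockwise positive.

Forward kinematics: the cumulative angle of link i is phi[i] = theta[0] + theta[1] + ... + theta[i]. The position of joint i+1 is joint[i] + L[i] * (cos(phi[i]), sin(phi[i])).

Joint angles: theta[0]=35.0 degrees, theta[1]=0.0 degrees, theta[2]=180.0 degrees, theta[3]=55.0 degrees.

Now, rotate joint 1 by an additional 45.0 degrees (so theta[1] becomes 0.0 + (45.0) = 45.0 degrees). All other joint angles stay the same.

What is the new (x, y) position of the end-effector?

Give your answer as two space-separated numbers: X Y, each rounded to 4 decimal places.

Answer: 11.2716 -0.6895

Derivation:
joint[0] = (0.0000, 0.0000)  (base)
link 0: phi[0] = 35 = 35 deg
  cos(35 deg) = 0.8192, sin(35 deg) = 0.5736
  joint[1] = (0.0000, 0.0000) + 6.6 * (0.8192, 0.5736) = (0.0000 + 5.4064, 0.0000 + 3.7856) = (5.4064, 3.7856)
link 1: phi[1] = 35 + 45 = 80 deg
  cos(80 deg) = 0.1736, sin(80 deg) = 0.9848
  joint[2] = (5.4064, 3.7856) + 9.1 * (0.1736, 0.9848) = (5.4064 + 1.5802, 3.7856 + 8.9618) = (6.9866, 12.7474)
link 2: phi[2] = 35 + 45 + 180 = 260 deg
  cos(260 deg) = -0.1736, sin(260 deg) = -0.9848
  joint[3] = (6.9866, 12.7474) + 7.9 * (-0.1736, -0.9848) = (6.9866 + -1.3718, 12.7474 + -7.7800) = (5.6148, 4.9674)
link 3: phi[3] = 35 + 45 + 180 + 55 = 315 deg
  cos(315 deg) = 0.7071, sin(315 deg) = -0.7071
  joint[4] = (5.6148, 4.9674) + 8 * (0.7071, -0.7071) = (5.6148 + 5.6569, 4.9674 + -5.6569) = (11.2716, -0.6895)
End effector: (11.2716, -0.6895)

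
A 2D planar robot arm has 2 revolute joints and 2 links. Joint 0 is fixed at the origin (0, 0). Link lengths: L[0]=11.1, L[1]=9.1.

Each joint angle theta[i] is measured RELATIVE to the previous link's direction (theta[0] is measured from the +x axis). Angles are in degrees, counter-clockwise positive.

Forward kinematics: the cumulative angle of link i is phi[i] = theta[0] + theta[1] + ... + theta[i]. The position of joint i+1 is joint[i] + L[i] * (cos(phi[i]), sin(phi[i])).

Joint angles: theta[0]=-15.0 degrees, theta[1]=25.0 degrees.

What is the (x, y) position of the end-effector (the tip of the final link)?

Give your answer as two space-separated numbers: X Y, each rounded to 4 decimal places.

Answer: 19.6835 -1.2927

Derivation:
joint[0] = (0.0000, 0.0000)  (base)
link 0: phi[0] = -15 = -15 deg
  cos(-15 deg) = 0.9659, sin(-15 deg) = -0.2588
  joint[1] = (0.0000, 0.0000) + 11.1 * (0.9659, -0.2588) = (0.0000 + 10.7218, 0.0000 + -2.8729) = (10.7218, -2.8729)
link 1: phi[1] = -15 + 25 = 10 deg
  cos(10 deg) = 0.9848, sin(10 deg) = 0.1736
  joint[2] = (10.7218, -2.8729) + 9.1 * (0.9848, 0.1736) = (10.7218 + 8.9618, -2.8729 + 1.5802) = (19.6835, -1.2927)
End effector: (19.6835, -1.2927)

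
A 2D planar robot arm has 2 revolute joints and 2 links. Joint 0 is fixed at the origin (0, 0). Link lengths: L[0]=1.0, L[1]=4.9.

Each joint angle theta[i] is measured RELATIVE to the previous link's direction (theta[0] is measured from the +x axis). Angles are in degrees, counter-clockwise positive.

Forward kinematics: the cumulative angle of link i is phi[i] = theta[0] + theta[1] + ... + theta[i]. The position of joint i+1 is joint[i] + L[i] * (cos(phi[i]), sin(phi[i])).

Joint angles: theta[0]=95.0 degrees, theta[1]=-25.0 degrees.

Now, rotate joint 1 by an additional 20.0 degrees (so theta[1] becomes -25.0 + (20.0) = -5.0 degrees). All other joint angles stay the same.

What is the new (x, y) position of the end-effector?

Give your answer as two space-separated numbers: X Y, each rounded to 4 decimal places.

Answer: -0.0872 5.8962

Derivation:
joint[0] = (0.0000, 0.0000)  (base)
link 0: phi[0] = 95 = 95 deg
  cos(95 deg) = -0.0872, sin(95 deg) = 0.9962
  joint[1] = (0.0000, 0.0000) + 1 * (-0.0872, 0.9962) = (0.0000 + -0.0872, 0.0000 + 0.9962) = (-0.0872, 0.9962)
link 1: phi[1] = 95 + -5 = 90 deg
  cos(90 deg) = 0.0000, sin(90 deg) = 1.0000
  joint[2] = (-0.0872, 0.9962) + 4.9 * (0.0000, 1.0000) = (-0.0872 + 0.0000, 0.9962 + 4.9000) = (-0.0872, 5.8962)
End effector: (-0.0872, 5.8962)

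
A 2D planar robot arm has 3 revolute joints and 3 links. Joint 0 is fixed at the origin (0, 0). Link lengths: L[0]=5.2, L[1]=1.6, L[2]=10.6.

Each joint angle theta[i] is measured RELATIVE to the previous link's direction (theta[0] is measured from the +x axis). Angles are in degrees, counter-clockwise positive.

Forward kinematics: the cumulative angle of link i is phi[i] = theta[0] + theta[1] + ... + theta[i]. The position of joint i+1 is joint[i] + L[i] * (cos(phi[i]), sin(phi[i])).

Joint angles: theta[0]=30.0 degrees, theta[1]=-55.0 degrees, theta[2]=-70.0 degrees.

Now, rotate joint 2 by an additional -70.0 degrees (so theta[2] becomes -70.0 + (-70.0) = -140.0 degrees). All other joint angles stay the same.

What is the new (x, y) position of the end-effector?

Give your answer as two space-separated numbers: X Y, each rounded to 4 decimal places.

joint[0] = (0.0000, 0.0000)  (base)
link 0: phi[0] = 30 = 30 deg
  cos(30 deg) = 0.8660, sin(30 deg) = 0.5000
  joint[1] = (0.0000, 0.0000) + 5.2 * (0.8660, 0.5000) = (0.0000 + 4.5033, 0.0000 + 2.6000) = (4.5033, 2.6000)
link 1: phi[1] = 30 + -55 = -25 deg
  cos(-25 deg) = 0.9063, sin(-25 deg) = -0.4226
  joint[2] = (4.5033, 2.6000) + 1.6 * (0.9063, -0.4226) = (4.5033 + 1.4501, 2.6000 + -0.6762) = (5.9534, 1.9238)
link 2: phi[2] = 30 + -55 + -140 = -165 deg
  cos(-165 deg) = -0.9659, sin(-165 deg) = -0.2588
  joint[3] = (5.9534, 1.9238) + 10.6 * (-0.9659, -0.2588) = (5.9534 + -10.2388, 1.9238 + -2.7435) = (-4.2854, -0.8197)
End effector: (-4.2854, -0.8197)

Answer: -4.2854 -0.8197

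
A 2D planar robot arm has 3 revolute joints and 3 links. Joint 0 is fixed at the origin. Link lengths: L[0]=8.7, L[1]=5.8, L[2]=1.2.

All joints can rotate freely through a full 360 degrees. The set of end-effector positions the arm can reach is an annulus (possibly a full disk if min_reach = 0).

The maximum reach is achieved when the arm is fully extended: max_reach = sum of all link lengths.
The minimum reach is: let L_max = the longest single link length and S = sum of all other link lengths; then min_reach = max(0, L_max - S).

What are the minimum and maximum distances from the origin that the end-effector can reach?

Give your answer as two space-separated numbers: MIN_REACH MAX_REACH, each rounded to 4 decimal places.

Answer: 1.7000 15.7000

Derivation:
Link lengths: [8.7, 5.8, 1.2]
max_reach = 8.7 + 5.8 + 1.2 = 15.7
L_max = max([8.7, 5.8, 1.2]) = 8.7
S (sum of others) = 15.7 - 8.7 = 7
min_reach = max(0, 8.7 - 7) = max(0, 1.7) = 1.7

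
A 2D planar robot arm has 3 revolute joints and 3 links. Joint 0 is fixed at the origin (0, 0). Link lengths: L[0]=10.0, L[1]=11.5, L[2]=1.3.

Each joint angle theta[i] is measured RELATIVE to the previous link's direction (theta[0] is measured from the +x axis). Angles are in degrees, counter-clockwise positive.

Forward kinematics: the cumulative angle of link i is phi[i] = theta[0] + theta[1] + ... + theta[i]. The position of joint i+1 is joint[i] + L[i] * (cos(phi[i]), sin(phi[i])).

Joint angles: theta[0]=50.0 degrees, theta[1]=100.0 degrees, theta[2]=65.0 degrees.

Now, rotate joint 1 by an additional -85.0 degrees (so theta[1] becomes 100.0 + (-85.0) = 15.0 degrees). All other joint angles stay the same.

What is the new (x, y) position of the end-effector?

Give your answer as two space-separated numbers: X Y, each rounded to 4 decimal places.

Answer: 10.4524 19.0788

Derivation:
joint[0] = (0.0000, 0.0000)  (base)
link 0: phi[0] = 50 = 50 deg
  cos(50 deg) = 0.6428, sin(50 deg) = 0.7660
  joint[1] = (0.0000, 0.0000) + 10 * (0.6428, 0.7660) = (0.0000 + 6.4279, 0.0000 + 7.6604) = (6.4279, 7.6604)
link 1: phi[1] = 50 + 15 = 65 deg
  cos(65 deg) = 0.4226, sin(65 deg) = 0.9063
  joint[2] = (6.4279, 7.6604) + 11.5 * (0.4226, 0.9063) = (6.4279 + 4.8601, 7.6604 + 10.4225) = (11.2880, 18.0830)
link 2: phi[2] = 50 + 15 + 65 = 130 deg
  cos(130 deg) = -0.6428, sin(130 deg) = 0.7660
  joint[3] = (11.2880, 18.0830) + 1.3 * (-0.6428, 0.7660) = (11.2880 + -0.8356, 18.0830 + 0.9959) = (10.4524, 19.0788)
End effector: (10.4524, 19.0788)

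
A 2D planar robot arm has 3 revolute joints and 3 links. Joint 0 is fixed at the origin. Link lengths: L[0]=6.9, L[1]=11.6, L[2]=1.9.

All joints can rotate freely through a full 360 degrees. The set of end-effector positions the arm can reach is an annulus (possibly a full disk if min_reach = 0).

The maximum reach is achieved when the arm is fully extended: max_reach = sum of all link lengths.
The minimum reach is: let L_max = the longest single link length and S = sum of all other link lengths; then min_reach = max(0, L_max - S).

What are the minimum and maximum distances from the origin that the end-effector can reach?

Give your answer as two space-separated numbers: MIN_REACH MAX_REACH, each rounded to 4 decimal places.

Link lengths: [6.9, 11.6, 1.9]
max_reach = 6.9 + 11.6 + 1.9 = 20.4
L_max = max([6.9, 11.6, 1.9]) = 11.6
S (sum of others) = 20.4 - 11.6 = 8.8
min_reach = max(0, 11.6 - 8.8) = max(0, 2.8) = 2.8

Answer: 2.8000 20.4000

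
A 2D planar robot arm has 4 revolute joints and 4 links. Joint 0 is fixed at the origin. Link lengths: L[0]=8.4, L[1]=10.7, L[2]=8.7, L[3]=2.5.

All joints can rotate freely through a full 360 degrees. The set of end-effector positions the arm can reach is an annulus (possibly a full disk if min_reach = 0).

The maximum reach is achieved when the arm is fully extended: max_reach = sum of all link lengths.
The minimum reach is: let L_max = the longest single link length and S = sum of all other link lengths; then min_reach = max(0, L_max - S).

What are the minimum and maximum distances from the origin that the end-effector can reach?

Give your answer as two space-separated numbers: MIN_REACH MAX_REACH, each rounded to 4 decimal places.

Answer: 0.0000 30.3000

Derivation:
Link lengths: [8.4, 10.7, 8.7, 2.5]
max_reach = 8.4 + 10.7 + 8.7 + 2.5 = 30.3
L_max = max([8.4, 10.7, 8.7, 2.5]) = 10.7
S (sum of others) = 30.3 - 10.7 = 19.6
min_reach = max(0, 10.7 - 19.6) = max(0, -8.9) = 0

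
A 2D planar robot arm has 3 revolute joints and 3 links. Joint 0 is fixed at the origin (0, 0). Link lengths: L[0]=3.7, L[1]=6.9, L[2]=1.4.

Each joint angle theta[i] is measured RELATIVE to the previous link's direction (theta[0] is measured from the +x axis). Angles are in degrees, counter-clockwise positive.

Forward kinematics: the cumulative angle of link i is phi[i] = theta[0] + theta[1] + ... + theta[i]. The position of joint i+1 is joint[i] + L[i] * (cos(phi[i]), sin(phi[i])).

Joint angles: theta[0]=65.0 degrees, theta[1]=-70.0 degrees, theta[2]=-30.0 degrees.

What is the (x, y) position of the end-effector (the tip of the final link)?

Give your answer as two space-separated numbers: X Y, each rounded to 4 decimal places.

joint[0] = (0.0000, 0.0000)  (base)
link 0: phi[0] = 65 = 65 deg
  cos(65 deg) = 0.4226, sin(65 deg) = 0.9063
  joint[1] = (0.0000, 0.0000) + 3.7 * (0.4226, 0.9063) = (0.0000 + 1.5637, 0.0000 + 3.3533) = (1.5637, 3.3533)
link 1: phi[1] = 65 + -70 = -5 deg
  cos(-5 deg) = 0.9962, sin(-5 deg) = -0.0872
  joint[2] = (1.5637, 3.3533) + 6.9 * (0.9962, -0.0872) = (1.5637 + 6.8737, 3.3533 + -0.6014) = (8.4374, 2.7520)
link 2: phi[2] = 65 + -70 + -30 = -35 deg
  cos(-35 deg) = 0.8192, sin(-35 deg) = -0.5736
  joint[3] = (8.4374, 2.7520) + 1.4 * (0.8192, -0.5736) = (8.4374 + 1.1468, 2.7520 + -0.8030) = (9.5842, 1.9490)
End effector: (9.5842, 1.9490)

Answer: 9.5842 1.9490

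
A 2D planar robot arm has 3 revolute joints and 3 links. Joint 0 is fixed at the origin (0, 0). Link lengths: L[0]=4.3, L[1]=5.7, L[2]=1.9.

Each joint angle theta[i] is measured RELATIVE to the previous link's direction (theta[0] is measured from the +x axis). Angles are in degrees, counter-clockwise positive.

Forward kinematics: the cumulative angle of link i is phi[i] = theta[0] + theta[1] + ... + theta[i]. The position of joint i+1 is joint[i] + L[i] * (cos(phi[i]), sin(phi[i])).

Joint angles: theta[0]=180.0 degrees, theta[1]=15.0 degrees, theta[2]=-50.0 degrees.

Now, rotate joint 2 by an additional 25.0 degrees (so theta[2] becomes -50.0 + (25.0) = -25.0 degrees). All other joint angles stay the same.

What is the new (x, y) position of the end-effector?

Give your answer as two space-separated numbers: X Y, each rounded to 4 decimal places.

joint[0] = (0.0000, 0.0000)  (base)
link 0: phi[0] = 180 = 180 deg
  cos(180 deg) = -1.0000, sin(180 deg) = 0.0000
  joint[1] = (0.0000, 0.0000) + 4.3 * (-1.0000, 0.0000) = (0.0000 + -4.3000, 0.0000 + 0.0000) = (-4.3000, 0.0000)
link 1: phi[1] = 180 + 15 = 195 deg
  cos(195 deg) = -0.9659, sin(195 deg) = -0.2588
  joint[2] = (-4.3000, 0.0000) + 5.7 * (-0.9659, -0.2588) = (-4.3000 + -5.5058, 0.0000 + -1.4753) = (-9.8058, -1.4753)
link 2: phi[2] = 180 + 15 + -25 = 170 deg
  cos(170 deg) = -0.9848, sin(170 deg) = 0.1736
  joint[3] = (-9.8058, -1.4753) + 1.9 * (-0.9848, 0.1736) = (-9.8058 + -1.8711, -1.4753 + 0.3299) = (-11.6769, -1.1453)
End effector: (-11.6769, -1.1453)

Answer: -11.6769 -1.1453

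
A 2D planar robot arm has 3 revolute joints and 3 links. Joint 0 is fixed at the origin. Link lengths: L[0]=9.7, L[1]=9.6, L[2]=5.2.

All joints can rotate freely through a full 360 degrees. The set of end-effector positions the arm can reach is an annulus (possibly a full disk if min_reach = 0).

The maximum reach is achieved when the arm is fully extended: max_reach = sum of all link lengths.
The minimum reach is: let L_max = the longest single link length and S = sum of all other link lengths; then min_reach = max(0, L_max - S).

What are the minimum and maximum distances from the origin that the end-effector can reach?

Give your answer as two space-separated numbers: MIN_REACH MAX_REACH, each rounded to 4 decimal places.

Link lengths: [9.7, 9.6, 5.2]
max_reach = 9.7 + 9.6 + 5.2 = 24.5
L_max = max([9.7, 9.6, 5.2]) = 9.7
S (sum of others) = 24.5 - 9.7 = 14.8
min_reach = max(0, 9.7 - 14.8) = max(0, -5.1) = 0

Answer: 0.0000 24.5000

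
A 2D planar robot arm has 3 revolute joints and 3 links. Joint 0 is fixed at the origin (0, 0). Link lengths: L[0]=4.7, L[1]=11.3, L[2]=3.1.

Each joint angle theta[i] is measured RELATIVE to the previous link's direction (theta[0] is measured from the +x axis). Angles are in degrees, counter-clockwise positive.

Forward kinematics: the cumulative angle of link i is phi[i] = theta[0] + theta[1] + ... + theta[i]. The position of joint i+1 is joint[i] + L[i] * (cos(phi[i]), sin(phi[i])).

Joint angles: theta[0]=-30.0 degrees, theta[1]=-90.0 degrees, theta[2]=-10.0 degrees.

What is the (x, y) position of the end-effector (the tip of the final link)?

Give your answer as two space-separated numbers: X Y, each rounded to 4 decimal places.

Answer: -3.5723 -14.5108

Derivation:
joint[0] = (0.0000, 0.0000)  (base)
link 0: phi[0] = -30 = -30 deg
  cos(-30 deg) = 0.8660, sin(-30 deg) = -0.5000
  joint[1] = (0.0000, 0.0000) + 4.7 * (0.8660, -0.5000) = (0.0000 + 4.0703, 0.0000 + -2.3500) = (4.0703, -2.3500)
link 1: phi[1] = -30 + -90 = -120 deg
  cos(-120 deg) = -0.5000, sin(-120 deg) = -0.8660
  joint[2] = (4.0703, -2.3500) + 11.3 * (-0.5000, -0.8660) = (4.0703 + -5.6500, -2.3500 + -9.7861) = (-1.5797, -12.1361)
link 2: phi[2] = -30 + -90 + -10 = -130 deg
  cos(-130 deg) = -0.6428, sin(-130 deg) = -0.7660
  joint[3] = (-1.5797, -12.1361) + 3.1 * (-0.6428, -0.7660) = (-1.5797 + -1.9926, -12.1361 + -2.3747) = (-3.5723, -14.5108)
End effector: (-3.5723, -14.5108)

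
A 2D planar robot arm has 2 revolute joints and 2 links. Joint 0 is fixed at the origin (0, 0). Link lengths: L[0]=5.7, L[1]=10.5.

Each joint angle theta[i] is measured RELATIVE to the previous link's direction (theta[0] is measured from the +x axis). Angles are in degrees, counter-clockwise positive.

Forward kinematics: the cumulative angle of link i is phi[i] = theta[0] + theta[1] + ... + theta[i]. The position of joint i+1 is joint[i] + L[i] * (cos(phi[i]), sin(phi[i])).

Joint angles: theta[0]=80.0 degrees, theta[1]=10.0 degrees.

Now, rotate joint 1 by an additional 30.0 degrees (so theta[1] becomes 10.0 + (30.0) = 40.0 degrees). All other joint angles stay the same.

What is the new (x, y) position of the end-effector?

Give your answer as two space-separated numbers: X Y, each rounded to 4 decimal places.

joint[0] = (0.0000, 0.0000)  (base)
link 0: phi[0] = 80 = 80 deg
  cos(80 deg) = 0.1736, sin(80 deg) = 0.9848
  joint[1] = (0.0000, 0.0000) + 5.7 * (0.1736, 0.9848) = (0.0000 + 0.9898, 0.0000 + 5.6134) = (0.9898, 5.6134)
link 1: phi[1] = 80 + 40 = 120 deg
  cos(120 deg) = -0.5000, sin(120 deg) = 0.8660
  joint[2] = (0.9898, 5.6134) + 10.5 * (-0.5000, 0.8660) = (0.9898 + -5.2500, 5.6134 + 9.0933) = (-4.2602, 14.7067)
End effector: (-4.2602, 14.7067)

Answer: -4.2602 14.7067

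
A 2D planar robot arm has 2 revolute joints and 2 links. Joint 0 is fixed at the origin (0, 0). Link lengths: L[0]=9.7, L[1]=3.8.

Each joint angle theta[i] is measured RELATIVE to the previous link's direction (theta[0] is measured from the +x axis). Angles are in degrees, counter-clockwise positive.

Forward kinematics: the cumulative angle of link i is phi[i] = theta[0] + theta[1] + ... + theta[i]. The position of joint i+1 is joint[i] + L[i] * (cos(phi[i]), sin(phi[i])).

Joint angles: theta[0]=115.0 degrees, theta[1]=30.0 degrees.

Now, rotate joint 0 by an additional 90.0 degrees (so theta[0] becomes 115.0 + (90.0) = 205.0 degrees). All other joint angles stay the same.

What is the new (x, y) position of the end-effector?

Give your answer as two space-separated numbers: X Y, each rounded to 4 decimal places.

Answer: -10.9708 -7.2122

Derivation:
joint[0] = (0.0000, 0.0000)  (base)
link 0: phi[0] = 205 = 205 deg
  cos(205 deg) = -0.9063, sin(205 deg) = -0.4226
  joint[1] = (0.0000, 0.0000) + 9.7 * (-0.9063, -0.4226) = (0.0000 + -8.7912, 0.0000 + -4.0994) = (-8.7912, -4.0994)
link 1: phi[1] = 205 + 30 = 235 deg
  cos(235 deg) = -0.5736, sin(235 deg) = -0.8192
  joint[2] = (-8.7912, -4.0994) + 3.8 * (-0.5736, -0.8192) = (-8.7912 + -2.1796, -4.0994 + -3.1128) = (-10.9708, -7.2122)
End effector: (-10.9708, -7.2122)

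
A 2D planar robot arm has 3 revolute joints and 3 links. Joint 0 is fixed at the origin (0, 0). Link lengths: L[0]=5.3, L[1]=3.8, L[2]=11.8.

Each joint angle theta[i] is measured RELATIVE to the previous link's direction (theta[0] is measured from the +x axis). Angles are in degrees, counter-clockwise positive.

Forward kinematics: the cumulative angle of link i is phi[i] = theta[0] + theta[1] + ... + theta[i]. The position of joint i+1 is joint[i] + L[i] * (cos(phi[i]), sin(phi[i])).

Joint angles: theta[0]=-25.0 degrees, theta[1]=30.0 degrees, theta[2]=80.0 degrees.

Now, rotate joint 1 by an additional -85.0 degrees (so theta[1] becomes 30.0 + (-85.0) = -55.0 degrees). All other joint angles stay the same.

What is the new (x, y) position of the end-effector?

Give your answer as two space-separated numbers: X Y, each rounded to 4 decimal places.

Answer: 17.2633 -5.9821

Derivation:
joint[0] = (0.0000, 0.0000)  (base)
link 0: phi[0] = -25 = -25 deg
  cos(-25 deg) = 0.9063, sin(-25 deg) = -0.4226
  joint[1] = (0.0000, 0.0000) + 5.3 * (0.9063, -0.4226) = (0.0000 + 4.8034, 0.0000 + -2.2399) = (4.8034, -2.2399)
link 1: phi[1] = -25 + -55 = -80 deg
  cos(-80 deg) = 0.1736, sin(-80 deg) = -0.9848
  joint[2] = (4.8034, -2.2399) + 3.8 * (0.1736, -0.9848) = (4.8034 + 0.6599, -2.2399 + -3.7423) = (5.4633, -5.9821)
link 2: phi[2] = -25 + -55 + 80 = 0 deg
  cos(0 deg) = 1.0000, sin(0 deg) = 0.0000
  joint[3] = (5.4633, -5.9821) + 11.8 * (1.0000, 0.0000) = (5.4633 + 11.8000, -5.9821 + 0.0000) = (17.2633, -5.9821)
End effector: (17.2633, -5.9821)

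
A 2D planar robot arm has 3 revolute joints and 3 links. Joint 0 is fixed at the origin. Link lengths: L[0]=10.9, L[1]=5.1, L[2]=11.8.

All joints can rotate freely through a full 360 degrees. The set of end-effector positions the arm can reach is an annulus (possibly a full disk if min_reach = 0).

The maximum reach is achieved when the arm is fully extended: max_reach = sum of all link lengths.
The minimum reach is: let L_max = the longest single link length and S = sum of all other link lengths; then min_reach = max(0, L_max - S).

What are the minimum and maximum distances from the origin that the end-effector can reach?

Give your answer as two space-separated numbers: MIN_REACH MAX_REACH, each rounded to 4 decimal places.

Link lengths: [10.9, 5.1, 11.8]
max_reach = 10.9 + 5.1 + 11.8 = 27.8
L_max = max([10.9, 5.1, 11.8]) = 11.8
S (sum of others) = 27.8 - 11.8 = 16
min_reach = max(0, 11.8 - 16) = max(0, -4.2) = 0

Answer: 0.0000 27.8000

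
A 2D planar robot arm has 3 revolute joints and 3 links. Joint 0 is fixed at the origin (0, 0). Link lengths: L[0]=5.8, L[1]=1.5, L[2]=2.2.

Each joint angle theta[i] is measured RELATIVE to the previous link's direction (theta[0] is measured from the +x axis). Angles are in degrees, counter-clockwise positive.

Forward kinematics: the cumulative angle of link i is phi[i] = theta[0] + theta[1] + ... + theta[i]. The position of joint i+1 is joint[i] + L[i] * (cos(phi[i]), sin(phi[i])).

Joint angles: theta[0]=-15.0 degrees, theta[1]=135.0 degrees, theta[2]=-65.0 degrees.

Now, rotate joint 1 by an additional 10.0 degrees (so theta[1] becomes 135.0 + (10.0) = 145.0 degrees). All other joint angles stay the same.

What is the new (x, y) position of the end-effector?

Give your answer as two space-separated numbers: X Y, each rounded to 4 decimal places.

joint[0] = (0.0000, 0.0000)  (base)
link 0: phi[0] = -15 = -15 deg
  cos(-15 deg) = 0.9659, sin(-15 deg) = -0.2588
  joint[1] = (0.0000, 0.0000) + 5.8 * (0.9659, -0.2588) = (0.0000 + 5.6024, 0.0000 + -1.5012) = (5.6024, -1.5012)
link 1: phi[1] = -15 + 145 = 130 deg
  cos(130 deg) = -0.6428, sin(130 deg) = 0.7660
  joint[2] = (5.6024, -1.5012) + 1.5 * (-0.6428, 0.7660) = (5.6024 + -0.9642, -1.5012 + 1.1491) = (4.6382, -0.3521)
link 2: phi[2] = -15 + 145 + -65 = 65 deg
  cos(65 deg) = 0.4226, sin(65 deg) = 0.9063
  joint[3] = (4.6382, -0.3521) + 2.2 * (0.4226, 0.9063) = (4.6382 + 0.9298, -0.3521 + 1.9939) = (5.5679, 1.6418)
End effector: (5.5679, 1.6418)

Answer: 5.5679 1.6418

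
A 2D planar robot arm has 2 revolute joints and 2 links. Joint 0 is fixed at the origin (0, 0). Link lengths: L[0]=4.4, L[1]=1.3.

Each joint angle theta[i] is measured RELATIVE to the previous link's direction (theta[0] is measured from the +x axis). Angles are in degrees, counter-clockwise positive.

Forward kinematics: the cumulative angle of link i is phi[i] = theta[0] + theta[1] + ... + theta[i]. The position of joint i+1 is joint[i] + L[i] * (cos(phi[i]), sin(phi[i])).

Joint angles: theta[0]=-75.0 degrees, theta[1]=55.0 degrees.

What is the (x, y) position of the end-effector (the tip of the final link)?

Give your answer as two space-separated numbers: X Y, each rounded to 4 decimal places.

Answer: 2.3604 -4.6947

Derivation:
joint[0] = (0.0000, 0.0000)  (base)
link 0: phi[0] = -75 = -75 deg
  cos(-75 deg) = 0.2588, sin(-75 deg) = -0.9659
  joint[1] = (0.0000, 0.0000) + 4.4 * (0.2588, -0.9659) = (0.0000 + 1.1388, 0.0000 + -4.2501) = (1.1388, -4.2501)
link 1: phi[1] = -75 + 55 = -20 deg
  cos(-20 deg) = 0.9397, sin(-20 deg) = -0.3420
  joint[2] = (1.1388, -4.2501) + 1.3 * (0.9397, -0.3420) = (1.1388 + 1.2216, -4.2501 + -0.4446) = (2.3604, -4.6947)
End effector: (2.3604, -4.6947)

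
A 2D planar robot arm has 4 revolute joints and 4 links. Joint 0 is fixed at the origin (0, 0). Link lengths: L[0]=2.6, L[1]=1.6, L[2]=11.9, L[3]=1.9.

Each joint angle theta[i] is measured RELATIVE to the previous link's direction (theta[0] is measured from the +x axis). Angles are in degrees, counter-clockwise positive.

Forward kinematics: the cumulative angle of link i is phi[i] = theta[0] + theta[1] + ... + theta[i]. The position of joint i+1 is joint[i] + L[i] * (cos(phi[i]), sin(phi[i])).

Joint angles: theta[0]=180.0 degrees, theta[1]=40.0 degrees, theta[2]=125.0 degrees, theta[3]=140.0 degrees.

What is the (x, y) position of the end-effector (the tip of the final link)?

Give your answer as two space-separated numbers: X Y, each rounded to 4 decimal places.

joint[0] = (0.0000, 0.0000)  (base)
link 0: phi[0] = 180 = 180 deg
  cos(180 deg) = -1.0000, sin(180 deg) = 0.0000
  joint[1] = (0.0000, 0.0000) + 2.6 * (-1.0000, 0.0000) = (0.0000 + -2.6000, 0.0000 + 0.0000) = (-2.6000, 0.0000)
link 1: phi[1] = 180 + 40 = 220 deg
  cos(220 deg) = -0.7660, sin(220 deg) = -0.6428
  joint[2] = (-2.6000, 0.0000) + 1.6 * (-0.7660, -0.6428) = (-2.6000 + -1.2257, 0.0000 + -1.0285) = (-3.8257, -1.0285)
link 2: phi[2] = 180 + 40 + 125 = 345 deg
  cos(345 deg) = 0.9659, sin(345 deg) = -0.2588
  joint[3] = (-3.8257, -1.0285) + 11.9 * (0.9659, -0.2588) = (-3.8257 + 11.4945, -1.0285 + -3.0799) = (7.6688, -4.1084)
link 3: phi[3] = 180 + 40 + 125 + 140 = 485 deg
  cos(485 deg) = -0.5736, sin(485 deg) = 0.8192
  joint[4] = (7.6688, -4.1084) + 1.9 * (-0.5736, 0.8192) = (7.6688 + -1.0898, -4.1084 + 1.5564) = (6.5791, -2.5520)
End effector: (6.5791, -2.5520)

Answer: 6.5791 -2.5520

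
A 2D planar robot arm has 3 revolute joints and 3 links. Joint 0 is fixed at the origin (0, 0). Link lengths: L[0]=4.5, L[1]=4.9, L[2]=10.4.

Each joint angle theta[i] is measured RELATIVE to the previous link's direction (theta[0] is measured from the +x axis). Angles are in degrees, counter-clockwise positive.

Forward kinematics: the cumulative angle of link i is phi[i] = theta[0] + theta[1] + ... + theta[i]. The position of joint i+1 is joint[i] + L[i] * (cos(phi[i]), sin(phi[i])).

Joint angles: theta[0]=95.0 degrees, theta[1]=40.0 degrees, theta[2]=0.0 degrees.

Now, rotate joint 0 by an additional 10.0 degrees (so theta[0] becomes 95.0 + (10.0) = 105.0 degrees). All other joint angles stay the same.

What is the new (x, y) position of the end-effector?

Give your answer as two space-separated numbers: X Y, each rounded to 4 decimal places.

Answer: -13.6977 13.1224

Derivation:
joint[0] = (0.0000, 0.0000)  (base)
link 0: phi[0] = 105 = 105 deg
  cos(105 deg) = -0.2588, sin(105 deg) = 0.9659
  joint[1] = (0.0000, 0.0000) + 4.5 * (-0.2588, 0.9659) = (0.0000 + -1.1647, 0.0000 + 4.3467) = (-1.1647, 4.3467)
link 1: phi[1] = 105 + 40 = 145 deg
  cos(145 deg) = -0.8192, sin(145 deg) = 0.5736
  joint[2] = (-1.1647, 4.3467) + 4.9 * (-0.8192, 0.5736) = (-1.1647 + -4.0138, 4.3467 + 2.8105) = (-5.1785, 7.1572)
link 2: phi[2] = 105 + 40 + 0 = 145 deg
  cos(145 deg) = -0.8192, sin(145 deg) = 0.5736
  joint[3] = (-5.1785, 7.1572) + 10.4 * (-0.8192, 0.5736) = (-5.1785 + -8.5192, 7.1572 + 5.9652) = (-13.6977, 13.1224)
End effector: (-13.6977, 13.1224)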